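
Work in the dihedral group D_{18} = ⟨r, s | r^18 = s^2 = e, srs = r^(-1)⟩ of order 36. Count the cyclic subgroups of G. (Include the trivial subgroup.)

24

A cyclic subgroup of order d is generated by each of its φ(d) elements of order d, so the cyclic subgroups of order d number (#elements of order d)/φ(d).
Cyclic subgroups by order — order 1: 1; order 2: 19; order 3: 1; order 6: 1; order 9: 1; order 18: 1.
Total: 24.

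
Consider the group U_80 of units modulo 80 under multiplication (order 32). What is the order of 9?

Compute successive powers of 9 mod 80: 9, 1; 9^2 ≡ 1 (mod 80).
So |⟨9⟩| = 2.

2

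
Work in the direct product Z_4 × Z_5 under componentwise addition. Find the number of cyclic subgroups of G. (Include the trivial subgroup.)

6

Group the elements of G by the cyclic subgroup they generate; each cyclic subgroup of order d accounts for φ(d) elements.
Cyclic subgroups by order — order 1: 1; order 2: 1; order 4: 1; order 5: 1; order 10: 1; order 20: 1.
Total: 6.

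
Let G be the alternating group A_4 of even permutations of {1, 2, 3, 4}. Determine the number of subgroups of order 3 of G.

|G| = 12 and 3 | 12, so subgroups of order 3 are possible by Lagrange.
The subgroups of order 3 are: {e, (1 2 3), (1 3 2)}; {e, (1 2 4), (1 4 2)}; {e, (1 3 4), (1 4 3)}; {e, (2 3 4), (2 4 3)}.
So G has 4 subgroups of order 3.

4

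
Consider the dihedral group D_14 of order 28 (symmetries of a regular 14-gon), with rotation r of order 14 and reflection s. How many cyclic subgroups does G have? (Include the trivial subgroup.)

18

Group the elements of G by the cyclic subgroup they generate; each cyclic subgroup of order d accounts for φ(d) elements.
Cyclic subgroups by order — order 1: 1; order 2: 15; order 7: 1; order 14: 1.
Total: 18.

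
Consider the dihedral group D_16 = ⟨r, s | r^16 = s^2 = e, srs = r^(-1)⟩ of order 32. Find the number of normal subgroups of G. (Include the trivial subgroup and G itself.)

8

G has 36 subgroups. Checking conjugation-invariance by order — order 1: 1/1 normal; order 2: 1/17 normal; order 4: 1/9 normal; order 8: 1/5 normal; order 16: 3/3 normal; order 32: 1/1 normal.
Total normal subgroups: 8.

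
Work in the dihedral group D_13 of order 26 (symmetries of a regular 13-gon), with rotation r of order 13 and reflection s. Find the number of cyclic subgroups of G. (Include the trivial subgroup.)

15

Each element a generates a cyclic subgroup ⟨a⟩; distinct elements may generate the same one (a cyclic group of order d has φ(d) generators).
Cyclic subgroups by order — order 1: 1; order 2: 13; order 13: 1.
Total: 15.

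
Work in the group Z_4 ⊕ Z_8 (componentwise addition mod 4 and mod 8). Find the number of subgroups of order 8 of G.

7

|G| = 32 and 8 | 32, so subgroups of order 8 are possible by Lagrange.
The subgroups of order 8 are: {(0,0), (0,1), (0,2), (0,3), (0,4), (0,5), (0,6), (0,7)}; {(0,0), (0,2), (0,4), (0,6), (2,0), (2,2), (2,4), (2,6)}; {(0,0), (0,2), (0,4), (0,6), (2,1), (2,3), (2,5), (2,7)}; {(0,0), (0,4), (1,0), (1,4), (2,0), (2,4), (3,0), (3,4)}; … (7 in all).
So G has 7 subgroups of order 8.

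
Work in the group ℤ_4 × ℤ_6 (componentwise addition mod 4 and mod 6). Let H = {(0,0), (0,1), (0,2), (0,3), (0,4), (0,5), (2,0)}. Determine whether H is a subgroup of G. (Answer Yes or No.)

No

|H| = 7 does not divide |G| = 24, so by Lagrange H is not a subgroup.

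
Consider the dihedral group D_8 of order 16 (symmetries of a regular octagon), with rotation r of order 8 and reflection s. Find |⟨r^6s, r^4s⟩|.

|⟨r^6s⟩| = 2 and |⟨r^4s⟩| = 2, so |H| is a multiple of lcm(2, 2) = 2 and divides |G| = 16.
Closing under the operation: H = {e, r^2, r^4, r^6, s, r^2s, r^4s, r^6s}, so |H| = 8.

8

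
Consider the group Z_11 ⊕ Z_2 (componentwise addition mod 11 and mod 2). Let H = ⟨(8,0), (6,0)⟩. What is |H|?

11

|⟨(8,0)⟩| = 11 and |⟨(6,0)⟩| = 11, so |H| is a multiple of lcm(11, 11) = 11 and divides |G| = 22.
Closing under the operation: H = {(0,0), (1,0), (2,0), (3,0), (4,0), (5,0), (6,0), (7,0), (8,0), (9,0), (10,0)}, so |H| = 11.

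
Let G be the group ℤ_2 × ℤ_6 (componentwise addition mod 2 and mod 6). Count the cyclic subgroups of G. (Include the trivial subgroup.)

8

A cyclic subgroup of order d is generated by each of its φ(d) elements of order d, so the cyclic subgroups of order d number (#elements of order d)/φ(d).
Cyclic subgroups by order — order 1: 1; order 2: 3; order 3: 1; order 6: 3.
Total: 8.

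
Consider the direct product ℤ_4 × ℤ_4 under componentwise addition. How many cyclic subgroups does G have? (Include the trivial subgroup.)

10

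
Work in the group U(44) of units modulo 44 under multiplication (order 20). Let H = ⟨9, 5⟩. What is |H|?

5

|⟨9⟩| = 5 and |⟨5⟩| = 5, so |H| is a multiple of lcm(5, 5) = 5 and divides |G| = 20.
Closing under the operation: H = {1, 5, 9, 25, 37}, so |H| = 5.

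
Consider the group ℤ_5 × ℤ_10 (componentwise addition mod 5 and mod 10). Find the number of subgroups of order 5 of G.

|G| = 50 and 5 | 50, so subgroups of order 5 are possible by Lagrange.
The subgroups of order 5 are: {(0,0), (0,2), (0,4), (0,6), (0,8)}; {(0,0), (1,0), (2,0), (3,0), (4,0)}; {(0,0), (1,2), (2,4), (3,6), (4,8)}; {(0,0), (1,4), (2,8), (3,2), (4,6)}; … (6 in all).
So G has 6 subgroups of order 5.

6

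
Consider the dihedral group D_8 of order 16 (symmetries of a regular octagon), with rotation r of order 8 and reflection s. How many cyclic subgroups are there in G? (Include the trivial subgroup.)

Group the elements of G by the cyclic subgroup they generate; each cyclic subgroup of order d accounts for φ(d) elements.
Cyclic subgroups by order — order 1: 1; order 2: 9; order 4: 1; order 8: 1.
Total: 12.

12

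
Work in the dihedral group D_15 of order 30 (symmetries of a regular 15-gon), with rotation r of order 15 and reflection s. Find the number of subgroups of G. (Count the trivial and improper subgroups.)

28

|G| = 30, so by Lagrange every subgroup order divides 30. Divisors: 1, 2, 3, 5, 6, 10, 15, 30.
Subgroups by order — order 1: 1; order 2: 15; order 3: 1; order 5: 1; order 6: 5; order 10: 3; order 15: 1; order 30: 1.
Total: 1 + 15 + 1 + 1 + 5 + 3 + 1 + 1 = 28.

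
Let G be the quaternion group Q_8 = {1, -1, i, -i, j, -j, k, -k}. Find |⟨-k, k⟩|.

|⟨-k⟩| = 4 and |⟨k⟩| = 4, so |H| is a multiple of lcm(4, 4) = 4 and divides |G| = 8.
Closing under the operation: H = {1, -1, k, -k}, so |H| = 4.

4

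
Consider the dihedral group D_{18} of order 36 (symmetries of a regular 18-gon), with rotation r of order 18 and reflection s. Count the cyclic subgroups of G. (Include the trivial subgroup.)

Each element a generates a cyclic subgroup ⟨a⟩; distinct elements may generate the same one (a cyclic group of order d has φ(d) generators).
Cyclic subgroups by order — order 1: 1; order 2: 19; order 3: 1; order 6: 1; order 9: 1; order 18: 1.
Total: 24.

24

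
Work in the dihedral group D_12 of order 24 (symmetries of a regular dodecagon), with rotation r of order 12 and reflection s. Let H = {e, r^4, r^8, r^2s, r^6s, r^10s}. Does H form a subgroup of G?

|H| = 6 divides |G| = 24, consistent with Lagrange.
H contains the identity, every element's inverse is in H, and H is closed under ·: it is a subgroup.

Yes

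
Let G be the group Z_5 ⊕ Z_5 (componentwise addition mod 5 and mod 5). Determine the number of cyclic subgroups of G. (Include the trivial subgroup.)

Each element a generates a cyclic subgroup ⟨a⟩; distinct elements may generate the same one (a cyclic group of order d has φ(d) generators).
Cyclic subgroups by order — order 1: 1; order 5: 6.
Total: 7.

7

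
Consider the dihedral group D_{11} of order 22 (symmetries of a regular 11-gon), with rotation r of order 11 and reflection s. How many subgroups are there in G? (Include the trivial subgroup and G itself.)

|G| = 22, so by Lagrange every subgroup order divides 22. Divisors: 1, 2, 11, 22.
Subgroups by order — order 1: 1; order 2: 11; order 11: 1; order 22: 1.
Total: 1 + 11 + 1 + 1 = 14.

14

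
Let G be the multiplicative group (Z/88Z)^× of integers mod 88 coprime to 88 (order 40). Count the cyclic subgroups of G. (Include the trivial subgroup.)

Each element a generates a cyclic subgroup ⟨a⟩; distinct elements may generate the same one (a cyclic group of order d has φ(d) generators).
Cyclic subgroups by order — order 1: 1; order 2: 7; order 5: 1; order 10: 7.
Total: 16.

16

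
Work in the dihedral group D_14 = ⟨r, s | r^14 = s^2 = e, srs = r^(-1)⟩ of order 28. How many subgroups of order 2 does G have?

|G| = 28 and 2 | 28, so subgroups of order 2 are possible by Lagrange.
The subgroups of order 2 are: {e, r^10s}; {e, r^11s}; {e, r^12s}; {e, r^13s}; … (15 in all).
So G has 15 subgroups of order 2.

15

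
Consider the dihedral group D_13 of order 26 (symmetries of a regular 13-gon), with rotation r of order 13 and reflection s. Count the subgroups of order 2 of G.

13

|G| = 26 and 2 | 26, so subgroups of order 2 are possible by Lagrange.
The subgroups of order 2 are: {e, r^10s}; {e, r^11s}; {e, r^12s}; {e, r^2s}; … (13 in all).
So G has 13 subgroups of order 2.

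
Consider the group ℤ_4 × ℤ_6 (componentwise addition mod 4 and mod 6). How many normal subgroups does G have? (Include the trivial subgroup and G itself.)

G is abelian, so every subgroup is normal.
G has 16 subgroups in total, hence 16 normal subgroups.

16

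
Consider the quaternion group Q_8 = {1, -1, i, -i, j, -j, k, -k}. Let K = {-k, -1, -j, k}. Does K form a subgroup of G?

No

The identity 1 ∉ K, so K is not a subgroup.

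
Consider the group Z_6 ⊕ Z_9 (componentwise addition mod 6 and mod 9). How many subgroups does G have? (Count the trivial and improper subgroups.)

|G| = 54, so by Lagrange every subgroup order divides 54. Divisors: 1, 2, 3, 6, 9, 18, 27, 54.
Subgroups by order — order 1: 1; order 2: 1; order 3: 4; order 6: 4; order 9: 4; order 18: 4; order 27: 1; order 54: 1.
Total: 1 + 1 + 4 + 4 + 4 + 4 + 1 + 1 = 20.

20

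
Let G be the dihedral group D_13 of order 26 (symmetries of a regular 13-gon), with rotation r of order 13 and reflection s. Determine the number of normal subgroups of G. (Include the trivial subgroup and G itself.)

G has 16 subgroups. Checking conjugation-invariance by order — order 1: 1/1 normal; order 2: 0/13 normal; order 13: 1/1 normal; order 26: 1/1 normal.
Total normal subgroups: 3.

3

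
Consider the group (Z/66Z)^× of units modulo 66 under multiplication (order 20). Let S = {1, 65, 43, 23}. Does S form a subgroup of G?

Yes

|S| = 4 divides |G| = 20, consistent with Lagrange.
S contains the identity, every element's inverse is in S, and S is closed under ·: it is a subgroup.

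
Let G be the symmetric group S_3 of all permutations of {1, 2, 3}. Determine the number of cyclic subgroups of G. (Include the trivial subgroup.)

5

Each element a generates a cyclic subgroup ⟨a⟩; distinct elements may generate the same one (a cyclic group of order d has φ(d) generators).
Cyclic subgroups by order — order 1: 1; order 2: 3; order 3: 1.
Total: 5.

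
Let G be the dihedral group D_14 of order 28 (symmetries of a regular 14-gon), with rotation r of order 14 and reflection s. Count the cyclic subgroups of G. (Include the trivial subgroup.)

Group the elements of G by the cyclic subgroup they generate; each cyclic subgroup of order d accounts for φ(d) elements.
Cyclic subgroups by order — order 1: 1; order 2: 15; order 7: 1; order 14: 1.
Total: 18.

18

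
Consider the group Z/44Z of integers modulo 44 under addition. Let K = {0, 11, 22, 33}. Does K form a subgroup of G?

Yes

|K| = 4 divides |G| = 44, consistent with Lagrange.
K contains the identity, every element's inverse is in K, and K is closed under +: it is a subgroup.
In fact K = ⟨33⟩.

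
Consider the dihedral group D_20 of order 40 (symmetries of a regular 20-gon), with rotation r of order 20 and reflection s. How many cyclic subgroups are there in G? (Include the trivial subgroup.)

26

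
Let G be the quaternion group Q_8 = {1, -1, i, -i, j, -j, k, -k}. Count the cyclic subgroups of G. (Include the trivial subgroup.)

5

A cyclic subgroup of order d is generated by each of its φ(d) elements of order d, so the cyclic subgroups of order d number (#elements of order d)/φ(d).
Cyclic subgroups by order — order 1: 1; order 2: 1; order 4: 3.
Total: 5.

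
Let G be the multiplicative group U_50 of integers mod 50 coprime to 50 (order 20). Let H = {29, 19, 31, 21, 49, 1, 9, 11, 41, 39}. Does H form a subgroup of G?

Yes

|H| = 10 divides |G| = 20, consistent with Lagrange.
H contains the identity, every element's inverse is in H, and H is closed under ·: it is a subgroup.
In fact H = ⟨39⟩.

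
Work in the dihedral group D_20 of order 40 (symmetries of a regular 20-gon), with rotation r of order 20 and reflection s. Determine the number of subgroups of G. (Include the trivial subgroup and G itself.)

48

|G| = 40, so by Lagrange every subgroup order divides 40. Divisors: 1, 2, 4, 5, 8, 10, 20, 40.
Subgroups by order — order 1: 1; order 2: 21; order 4: 11; order 5: 1; order 8: 5; order 10: 5; order 20: 3; order 40: 1.
Total: 1 + 21 + 11 + 1 + 5 + 5 + 3 + 1 = 48.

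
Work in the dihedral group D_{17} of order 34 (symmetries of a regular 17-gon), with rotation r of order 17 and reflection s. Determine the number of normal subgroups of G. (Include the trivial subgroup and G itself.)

3

G has 20 subgroups. Checking conjugation-invariance by order — order 1: 1/1 normal; order 2: 0/17 normal; order 17: 1/1 normal; order 34: 1/1 normal.
Total normal subgroups: 3.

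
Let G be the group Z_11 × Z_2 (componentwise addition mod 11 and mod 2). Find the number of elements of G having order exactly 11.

An element (a,b) has order lcm(ord(a), ord(b)); count pairs with lcm equal to 11.
Enumerating gives 10 such elements.

10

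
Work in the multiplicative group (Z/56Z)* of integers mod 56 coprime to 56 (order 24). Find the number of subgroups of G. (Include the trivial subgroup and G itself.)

32

|G| = 24, so by Lagrange every subgroup order divides 24. Divisors: 1, 2, 3, 4, 6, 8, 12, 24.
Subgroups by order — order 1: 1; order 2: 7; order 3: 1; order 4: 7; order 6: 7; order 8: 1; order 12: 7; order 24: 1.
Total: 1 + 7 + 1 + 7 + 7 + 1 + 7 + 1 = 32.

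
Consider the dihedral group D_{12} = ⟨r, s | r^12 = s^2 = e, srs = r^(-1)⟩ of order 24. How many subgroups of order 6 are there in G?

5

|G| = 24 and 6 | 24, so subgroups of order 6 are possible by Lagrange.
The subgroups of order 6 are: {e, r^2, r^4, r^6, r^8, r^10}; {e, r^4, r^8, r^2s, r^6s, r^10s}; {e, r^4, r^8, r^3s, r^7s, r^11s}; {e, r^4, r^8, s, r^4s, r^8s}; … (5 in all).
So G has 5 subgroups of order 6.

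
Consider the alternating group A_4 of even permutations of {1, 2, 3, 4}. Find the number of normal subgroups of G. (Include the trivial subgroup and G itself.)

G has 10 subgroups. Checking conjugation-invariance by order — order 1: 1/1 normal; order 2: 0/3 normal; order 3: 0/4 normal; order 4: 1/1 normal; order 12: 1/1 normal.
Total normal subgroups: 3.

3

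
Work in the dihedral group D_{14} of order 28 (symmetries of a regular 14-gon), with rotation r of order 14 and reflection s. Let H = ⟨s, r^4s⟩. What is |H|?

14

|⟨s⟩| = 2 and |⟨r^4s⟩| = 2, so |H| is a multiple of lcm(2, 2) = 2 and divides |G| = 28.
Closing under the operation: H = {e, r^2, r^4, r^6, r^8, r^10, r^12, s, r^2s, r^4s, r^6s, r^8s, r^10s, r^12s}, so |H| = 14.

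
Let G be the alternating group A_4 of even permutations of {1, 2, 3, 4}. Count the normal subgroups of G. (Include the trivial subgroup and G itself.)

3

G has 10 subgroups. Checking conjugation-invariance by order — order 1: 1/1 normal; order 2: 0/3 normal; order 3: 0/4 normal; order 4: 1/1 normal; order 12: 1/1 normal.
Total normal subgroups: 3.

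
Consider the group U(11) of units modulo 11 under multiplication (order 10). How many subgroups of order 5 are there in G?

1

|G| = 10 and 5 | 10, so subgroups of order 5 are possible by Lagrange.
The subgroups of order 5 are: {1, 3, 4, 5, 9}.
So G has 1 subgroup of order 5.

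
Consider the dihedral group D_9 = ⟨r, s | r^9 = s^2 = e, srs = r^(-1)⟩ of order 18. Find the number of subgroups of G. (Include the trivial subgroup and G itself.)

|G| = 18, so by Lagrange every subgroup order divides 18. Divisors: 1, 2, 3, 6, 9, 18.
Subgroups by order — order 1: 1; order 2: 9; order 3: 1; order 6: 3; order 9: 1; order 18: 1.
Total: 1 + 9 + 1 + 3 + 1 + 1 = 16.

16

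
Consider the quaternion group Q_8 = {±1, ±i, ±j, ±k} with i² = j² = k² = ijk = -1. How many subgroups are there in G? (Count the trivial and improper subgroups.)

|G| = 8, so by Lagrange every subgroup order divides 8. Divisors: 1, 2, 4, 8.
Subgroups by order — order 1: 1; order 2: 1; order 4: 3; order 8: 1.
Total: 1 + 1 + 3 + 1 = 6.

6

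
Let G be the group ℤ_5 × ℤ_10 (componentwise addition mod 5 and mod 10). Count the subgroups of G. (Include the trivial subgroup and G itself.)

|G| = 50, so by Lagrange every subgroup order divides 50. Divisors: 1, 2, 5, 10, 25, 50.
Subgroups by order — order 1: 1; order 2: 1; order 5: 6; order 10: 6; order 25: 1; order 50: 1.
Total: 1 + 1 + 6 + 6 + 1 + 1 = 16.

16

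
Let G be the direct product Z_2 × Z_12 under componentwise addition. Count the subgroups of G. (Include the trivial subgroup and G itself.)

16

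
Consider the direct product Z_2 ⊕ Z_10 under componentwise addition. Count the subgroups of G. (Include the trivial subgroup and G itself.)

10

|G| = 20, so by Lagrange every subgroup order divides 20. Divisors: 1, 2, 4, 5, 10, 20.
Subgroups by order — order 1: 1; order 2: 3; order 4: 1; order 5: 1; order 10: 3; order 20: 1.
Total: 1 + 3 + 1 + 1 + 3 + 1 = 10.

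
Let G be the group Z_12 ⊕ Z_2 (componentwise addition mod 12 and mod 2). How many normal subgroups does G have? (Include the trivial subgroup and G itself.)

G is abelian, so every subgroup is normal.
G has 16 subgroups in total, hence 16 normal subgroups.

16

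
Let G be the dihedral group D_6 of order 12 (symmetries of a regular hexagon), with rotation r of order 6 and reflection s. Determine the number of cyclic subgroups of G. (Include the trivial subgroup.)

Each element a generates a cyclic subgroup ⟨a⟩; distinct elements may generate the same one (a cyclic group of order d has φ(d) generators).
Cyclic subgroups by order — order 1: 1; order 2: 7; order 3: 1; order 6: 1.
Total: 10.

10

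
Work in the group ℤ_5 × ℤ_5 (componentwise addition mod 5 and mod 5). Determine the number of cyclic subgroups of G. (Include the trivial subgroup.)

7

Each element a generates a cyclic subgroup ⟨a⟩; distinct elements may generate the same one (a cyclic group of order d has φ(d) generators).
Cyclic subgroups by order — order 1: 1; order 5: 6.
Total: 7.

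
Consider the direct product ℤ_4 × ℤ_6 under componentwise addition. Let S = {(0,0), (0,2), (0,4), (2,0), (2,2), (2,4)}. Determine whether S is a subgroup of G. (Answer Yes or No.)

|S| = 6 divides |G| = 24, consistent with Lagrange.
S contains the identity, every element's inverse is in S, and S is closed under +: it is a subgroup.
In fact S = ⟨(2,4)⟩.

Yes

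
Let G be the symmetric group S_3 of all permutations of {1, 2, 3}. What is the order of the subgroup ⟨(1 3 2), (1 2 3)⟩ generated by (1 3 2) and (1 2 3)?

3

|⟨(1 3 2)⟩| = 3 and |⟨(1 2 3)⟩| = 3, so |H| is a multiple of lcm(3, 3) = 3 and divides |G| = 6.
Closing under the operation: H = {e, (1 2 3), (1 3 2)}, so |H| = 3.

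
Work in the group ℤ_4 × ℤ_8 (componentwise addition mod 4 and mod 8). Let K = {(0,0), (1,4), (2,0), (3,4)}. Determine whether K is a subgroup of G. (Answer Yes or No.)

Yes

|K| = 4 divides |G| = 32, consistent with Lagrange.
K contains the identity, every element's inverse is in K, and K is closed under +: it is a subgroup.
In fact K = ⟨(3,4)⟩.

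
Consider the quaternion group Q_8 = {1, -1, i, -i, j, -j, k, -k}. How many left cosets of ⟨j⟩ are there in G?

|⟨j⟩| = 4 and |G| = 8.
By Lagrange, [G : H] = |G|/|H| = 8/4 = 2.

2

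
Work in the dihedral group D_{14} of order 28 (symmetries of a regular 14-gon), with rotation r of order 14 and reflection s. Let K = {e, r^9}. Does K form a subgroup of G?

r^9 ∈ K but its inverse r^5 ∉ K, so K is not a subgroup.

No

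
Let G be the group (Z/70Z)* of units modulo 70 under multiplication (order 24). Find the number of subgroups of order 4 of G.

3

|G| = 24 and 4 | 24, so subgroups of order 4 are possible by Lagrange.
The subgroups of order 4 are: {1, 13, 27, 29}; {1, 29, 41, 69}; {1, 29, 43, 57}.
So G has 3 subgroups of order 4.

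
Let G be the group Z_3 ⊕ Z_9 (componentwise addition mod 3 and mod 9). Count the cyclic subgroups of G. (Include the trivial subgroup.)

8

Group the elements of G by the cyclic subgroup they generate; each cyclic subgroup of order d accounts for φ(d) elements.
Cyclic subgroups by order — order 1: 1; order 3: 4; order 9: 3.
Total: 8.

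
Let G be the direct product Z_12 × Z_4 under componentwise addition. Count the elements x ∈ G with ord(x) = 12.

24

An element (a,b) has order lcm(ord(a), ord(b)); count pairs with lcm equal to 12.
Enumerating gives 24 such elements.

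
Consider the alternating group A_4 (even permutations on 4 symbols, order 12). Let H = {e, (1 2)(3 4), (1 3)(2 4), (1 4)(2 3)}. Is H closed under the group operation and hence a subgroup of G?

|H| = 4 divides |G| = 12, consistent with Lagrange.
H contains the identity, every element's inverse is in H, and H is closed under ∘: it is a subgroup.

Yes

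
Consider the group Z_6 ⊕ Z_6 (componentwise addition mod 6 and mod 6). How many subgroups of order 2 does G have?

|G| = 36 and 2 | 36, so subgroups of order 2 are possible by Lagrange.
The subgroups of order 2 are: {(0,0), (0,3)}; {(0,0), (3,0)}; {(0,0), (3,3)}.
So G has 3 subgroups of order 2.

3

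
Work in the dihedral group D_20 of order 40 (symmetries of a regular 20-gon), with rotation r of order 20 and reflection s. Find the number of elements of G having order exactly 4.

The elements of order 4 are: r^5, r^15.
That's 2.

2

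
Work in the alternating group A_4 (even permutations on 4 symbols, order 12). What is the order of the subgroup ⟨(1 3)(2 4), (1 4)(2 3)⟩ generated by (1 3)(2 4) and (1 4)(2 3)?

4

|⟨(1 3)(2 4)⟩| = 2 and |⟨(1 4)(2 3)⟩| = 2, so |H| is a multiple of lcm(2, 2) = 2 and divides |G| = 12.
Closing under the operation: H = {e, (1 2)(3 4), (1 3)(2 4), (1 4)(2 3)}, so |H| = 4.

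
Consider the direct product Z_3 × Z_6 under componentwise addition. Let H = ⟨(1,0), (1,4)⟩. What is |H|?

|⟨(1,0)⟩| = 3 and |⟨(1,4)⟩| = 3, so |H| is a multiple of lcm(3, 3) = 3 and divides |G| = 18.
Closing under the operation: H = {(0,0), (0,2), (0,4), (1,0), (1,2), (1,4), (2,0), (2,2), (2,4)}, so |H| = 9.

9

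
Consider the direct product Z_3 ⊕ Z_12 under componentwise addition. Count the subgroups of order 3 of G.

4

|G| = 36 and 3 | 36, so subgroups of order 3 are possible by Lagrange.
The subgroups of order 3 are: {(0,0), (0,4), (0,8)}; {(0,0), (1,0), (2,0)}; {(0,0), (1,4), (2,8)}; {(0,0), (1,8), (2,4)}.
So G has 4 subgroups of order 3.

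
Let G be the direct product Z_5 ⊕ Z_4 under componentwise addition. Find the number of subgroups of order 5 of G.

1

|G| = 20 and 5 | 20, so subgroups of order 5 are possible by Lagrange.
The subgroups of order 5 are: {(0,0), (1,0), (2,0), (3,0), (4,0)}.
So G has 1 subgroup of order 5.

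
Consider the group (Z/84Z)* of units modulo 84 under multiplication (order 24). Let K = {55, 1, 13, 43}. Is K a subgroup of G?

|K| = 4 divides |G| = 24, consistent with Lagrange.
K contains the identity, every element's inverse is in K, and K is closed under ·: it is a subgroup.

Yes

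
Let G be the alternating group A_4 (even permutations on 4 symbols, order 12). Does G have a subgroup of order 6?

No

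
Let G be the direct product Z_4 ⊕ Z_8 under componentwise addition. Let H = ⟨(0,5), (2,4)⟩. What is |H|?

16

|⟨(0,5)⟩| = 8 and |⟨(2,4)⟩| = 2, so |H| is a multiple of lcm(8, 2) = 8 and divides |G| = 32.
Closing under the operation: H = {(0,0), (0,1), (0,2), (0,3), (0,4), (0,5), (0,6), (0,7), (2,0), (2,1), (2,2), (2,3), (2,4), (2,5), (2,6), (2,7)}, so |H| = 16.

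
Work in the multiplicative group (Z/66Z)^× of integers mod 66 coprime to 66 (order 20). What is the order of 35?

10

Compute successive powers of 35 mod 66: 35, 37, 41, 49, 65, 31, 29, 25, …; 35^10 ≡ 1 (mod 66).
So |⟨35⟩| = 10.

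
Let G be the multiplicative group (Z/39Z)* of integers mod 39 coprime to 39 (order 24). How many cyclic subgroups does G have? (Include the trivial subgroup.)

12

Each element a generates a cyclic subgroup ⟨a⟩; distinct elements may generate the same one (a cyclic group of order d has φ(d) generators).
Cyclic subgroups by order — order 1: 1; order 2: 3; order 3: 1; order 4: 2; order 6: 3; order 12: 2.
Total: 12.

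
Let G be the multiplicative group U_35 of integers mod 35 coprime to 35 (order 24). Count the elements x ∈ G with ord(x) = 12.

The elements of order 12 are: 2, 3, 12, 17, 18, 23, 32, 33.
That's 8.

8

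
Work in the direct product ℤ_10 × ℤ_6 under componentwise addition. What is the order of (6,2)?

The order of (6,2) in Z_10 × Z_6 is lcm(ord(6) in Z_10, ord(2) in Z_6).
ord(6) = 5 and ord(2) = 3, so |⟨(6,2)⟩| = lcm(5, 3) = 15.

15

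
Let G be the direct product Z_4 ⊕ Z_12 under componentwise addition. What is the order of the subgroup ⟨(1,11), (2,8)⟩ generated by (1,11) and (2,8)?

|⟨(1,11)⟩| = 12 and |⟨(2,8)⟩| = 6, so |H| is a multiple of lcm(12, 6) = 12 and divides |G| = 48.
Closing under the operation: H = {(0,0), (0,2), (0,4), (0,6), (0,8), (0,10), (1,1), (1,3), (1,5), (1,7), (1,9), (1,11), (2,0), (2,2), (2,4), (2,6), (2,8), (2,10), (3,1), (3,3), (3,5), (3,7), (3,9), (3,11)}, so |H| = 24.

24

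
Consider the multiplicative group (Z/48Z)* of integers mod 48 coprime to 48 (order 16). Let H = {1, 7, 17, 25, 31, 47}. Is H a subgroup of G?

No

|H| = 6 does not divide |G| = 16, so by Lagrange H is not a subgroup.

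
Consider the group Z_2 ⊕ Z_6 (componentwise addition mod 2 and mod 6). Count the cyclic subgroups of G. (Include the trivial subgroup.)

8

Each element a generates a cyclic subgroup ⟨a⟩; distinct elements may generate the same one (a cyclic group of order d has φ(d) generators).
Cyclic subgroups by order — order 1: 1; order 2: 3; order 3: 1; order 6: 3.
Total: 8.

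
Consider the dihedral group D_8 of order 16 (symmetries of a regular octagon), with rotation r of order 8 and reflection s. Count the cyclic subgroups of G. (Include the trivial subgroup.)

12

Each element a generates a cyclic subgroup ⟨a⟩; distinct elements may generate the same one (a cyclic group of order d has φ(d) generators).
Cyclic subgroups by order — order 1: 1; order 2: 9; order 4: 1; order 8: 1.
Total: 12.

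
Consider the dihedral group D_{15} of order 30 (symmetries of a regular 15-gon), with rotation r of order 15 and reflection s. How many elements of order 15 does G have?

8

The elements of order 15 are: r, r^2, r^4, r^7, r^8, r^11, r^13, r^14.
That's 8.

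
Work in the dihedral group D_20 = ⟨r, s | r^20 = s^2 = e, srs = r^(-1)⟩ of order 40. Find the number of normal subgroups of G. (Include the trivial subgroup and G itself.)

G has 48 subgroups. Checking conjugation-invariance by order — order 1: 1/1 normal; order 2: 1/21 normal; order 4: 1/11 normal; order 5: 1/1 normal; order 8: 0/5 normal; order 10: 1/5 normal; order 20: 3/3 normal; order 40: 1/1 normal.
Total normal subgroups: 9.

9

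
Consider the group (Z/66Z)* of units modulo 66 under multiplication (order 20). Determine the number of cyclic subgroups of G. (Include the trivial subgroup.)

A cyclic subgroup of order d is generated by each of its φ(d) elements of order d, so the cyclic subgroups of order d number (#elements of order d)/φ(d).
Cyclic subgroups by order — order 1: 1; order 2: 3; order 5: 1; order 10: 3.
Total: 8.

8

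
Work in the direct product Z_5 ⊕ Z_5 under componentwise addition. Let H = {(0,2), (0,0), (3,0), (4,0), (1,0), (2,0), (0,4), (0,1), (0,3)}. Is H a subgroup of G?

|H| = 9 does not divide |G| = 25, so by Lagrange H is not a subgroup.

No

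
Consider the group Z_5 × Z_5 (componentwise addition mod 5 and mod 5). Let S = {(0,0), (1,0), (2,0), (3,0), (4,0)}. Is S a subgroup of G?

|S| = 5 divides |G| = 25, consistent with Lagrange.
S contains the identity, every element's inverse is in S, and S is closed under +: it is a subgroup.
In fact S = ⟨(4,0)⟩.

Yes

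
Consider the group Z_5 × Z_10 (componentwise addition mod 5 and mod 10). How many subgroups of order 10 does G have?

|G| = 50 and 10 | 50, so subgroups of order 10 are possible by Lagrange.
The subgroups of order 10 are: {(0,0), (0,1), (0,2), (0,3), (0,4), (0,5), (0,6), (0,7), (0,8), (0,9)}; {(0,0), (0,5), (1,0), (1,5), (2,0), (2,5), (3,0), (3,5), (4,0), (4,5)}; {(0,0), (0,5), (1,1), (1,6), (2,2), (2,7), (3,3), (3,8), (4,4), (4,9)}; {(0,0), (0,5), (1,2), (1,7), (2,4), (2,9), (3,1), (3,6), (4,3), (4,8)}; … (6 in all).
So G has 6 subgroups of order 10.

6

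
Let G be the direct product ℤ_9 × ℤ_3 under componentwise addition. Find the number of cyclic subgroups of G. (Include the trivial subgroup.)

Each element a generates a cyclic subgroup ⟨a⟩; distinct elements may generate the same one (a cyclic group of order d has φ(d) generators).
Cyclic subgroups by order — order 1: 1; order 3: 4; order 9: 3.
Total: 8.

8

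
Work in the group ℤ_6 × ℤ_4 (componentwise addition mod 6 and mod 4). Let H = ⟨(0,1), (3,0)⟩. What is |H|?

|⟨(0,1)⟩| = 4 and |⟨(3,0)⟩| = 2, so |H| is a multiple of lcm(4, 2) = 4 and divides |G| = 24.
Closing under the operation: H = {(0,0), (0,1), (0,2), (0,3), (3,0), (3,1), (3,2), (3,3)}, so |H| = 8.

8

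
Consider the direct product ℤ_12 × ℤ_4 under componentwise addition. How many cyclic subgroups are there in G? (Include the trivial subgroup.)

20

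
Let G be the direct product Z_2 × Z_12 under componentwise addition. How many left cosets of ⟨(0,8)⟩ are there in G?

8

|⟨(0,8)⟩| = 3 and |G| = 24.
By Lagrange, [G : H] = |G|/|H| = 24/3 = 8.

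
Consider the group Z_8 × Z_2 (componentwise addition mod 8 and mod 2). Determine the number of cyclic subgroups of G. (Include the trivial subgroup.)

Each element a generates a cyclic subgroup ⟨a⟩; distinct elements may generate the same one (a cyclic group of order d has φ(d) generators).
Cyclic subgroups by order — order 1: 1; order 2: 3; order 4: 2; order 8: 2.
Total: 8.

8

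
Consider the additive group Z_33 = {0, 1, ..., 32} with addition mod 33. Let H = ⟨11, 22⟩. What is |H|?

|⟨11⟩| = 3 and |⟨22⟩| = 3, so |H| is a multiple of lcm(3, 3) = 3 and divides |G| = 33.
Closing under the operation: H = {0, 11, 22}, so |H| = 3.

3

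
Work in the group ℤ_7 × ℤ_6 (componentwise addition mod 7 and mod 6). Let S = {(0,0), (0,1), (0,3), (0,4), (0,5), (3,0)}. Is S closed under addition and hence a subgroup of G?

(0,4) ∈ S but its inverse (0,2) ∉ S, so S is not a subgroup.

No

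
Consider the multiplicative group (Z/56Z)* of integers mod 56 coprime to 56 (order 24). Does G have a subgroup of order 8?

8 | 24. A subgroup of order 8 is {1, 13, 15, 27, 29, 41, 43, 55}.

Yes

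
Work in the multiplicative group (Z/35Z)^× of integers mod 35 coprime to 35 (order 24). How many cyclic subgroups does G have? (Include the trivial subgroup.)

12

Group the elements of G by the cyclic subgroup they generate; each cyclic subgroup of order d accounts for φ(d) elements.
Cyclic subgroups by order — order 1: 1; order 2: 3; order 3: 1; order 4: 2; order 6: 3; order 12: 2.
Total: 12.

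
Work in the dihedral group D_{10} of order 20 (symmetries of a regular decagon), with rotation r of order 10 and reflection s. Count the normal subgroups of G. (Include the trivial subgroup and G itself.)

G has 22 subgroups. Checking conjugation-invariance by order — order 1: 1/1 normal; order 2: 1/11 normal; order 4: 0/5 normal; order 5: 1/1 normal; order 10: 3/3 normal; order 20: 1/1 normal.
Total normal subgroups: 7.

7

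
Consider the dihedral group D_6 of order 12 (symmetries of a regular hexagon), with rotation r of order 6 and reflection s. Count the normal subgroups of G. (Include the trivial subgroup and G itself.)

G has 16 subgroups. Checking conjugation-invariance by order — order 1: 1/1 normal; order 2: 1/7 normal; order 3: 1/1 normal; order 4: 0/3 normal; order 6: 3/3 normal; order 12: 1/1 normal.
Total normal subgroups: 7.

7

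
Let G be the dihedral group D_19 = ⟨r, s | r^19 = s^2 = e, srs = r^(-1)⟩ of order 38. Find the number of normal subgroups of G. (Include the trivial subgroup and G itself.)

G has 22 subgroups. Checking conjugation-invariance by order — order 1: 1/1 normal; order 2: 0/19 normal; order 19: 1/1 normal; order 38: 1/1 normal.
Total normal subgroups: 3.

3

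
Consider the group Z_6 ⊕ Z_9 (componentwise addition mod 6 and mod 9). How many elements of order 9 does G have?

An element (a,b) has order lcm(ord(a), ord(b)); count pairs with lcm equal to 9.
Enumerating gives 18 such elements.

18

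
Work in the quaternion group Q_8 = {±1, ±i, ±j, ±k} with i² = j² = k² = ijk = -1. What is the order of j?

4

Computing powers of j: the smallest k with (j)^k = e is k = 4.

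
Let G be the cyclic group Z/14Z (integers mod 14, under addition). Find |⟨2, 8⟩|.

|⟨2⟩| = 7 and |⟨8⟩| = 7, so |H| is a multiple of lcm(7, 7) = 7 and divides |G| = 14.
Closing under the operation: H = {0, 2, 4, 6, 8, 10, 12}, so |H| = 7.

7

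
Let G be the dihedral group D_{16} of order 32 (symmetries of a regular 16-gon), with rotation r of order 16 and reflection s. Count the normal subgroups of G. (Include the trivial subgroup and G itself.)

8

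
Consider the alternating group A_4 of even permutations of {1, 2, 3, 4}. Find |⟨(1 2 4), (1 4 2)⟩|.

|⟨(1 2 4)⟩| = 3 and |⟨(1 4 2)⟩| = 3, so |H| is a multiple of lcm(3, 3) = 3 and divides |G| = 12.
Closing under the operation: H = {e, (1 2 4), (1 4 2)}, so |H| = 3.

3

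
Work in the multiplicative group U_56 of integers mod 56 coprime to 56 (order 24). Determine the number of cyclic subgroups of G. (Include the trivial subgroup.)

16

A cyclic subgroup of order d is generated by each of its φ(d) elements of order d, so the cyclic subgroups of order d number (#elements of order d)/φ(d).
Cyclic subgroups by order — order 1: 1; order 2: 7; order 3: 1; order 6: 7.
Total: 16.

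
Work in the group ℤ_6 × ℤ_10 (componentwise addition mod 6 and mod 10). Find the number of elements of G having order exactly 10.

12

An element (a,b) has order lcm(ord(a), ord(b)); count pairs with lcm equal to 10.
Enumerating gives 12 such elements.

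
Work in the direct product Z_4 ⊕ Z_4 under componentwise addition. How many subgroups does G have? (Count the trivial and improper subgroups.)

15

|G| = 16, so by Lagrange every subgroup order divides 16. Divisors: 1, 2, 4, 8, 16.
Subgroups by order — order 1: 1; order 2: 3; order 4: 7; order 8: 3; order 16: 1.
Total: 1 + 3 + 7 + 3 + 1 = 15.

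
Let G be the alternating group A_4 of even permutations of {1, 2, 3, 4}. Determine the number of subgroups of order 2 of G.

3

|G| = 12 and 2 | 12, so subgroups of order 2 are possible by Lagrange.
The subgroups of order 2 are: {e, (1 2)(3 4)}; {e, (1 3)(2 4)}; {e, (1 4)(2 3)}.
So G has 3 subgroups of order 2.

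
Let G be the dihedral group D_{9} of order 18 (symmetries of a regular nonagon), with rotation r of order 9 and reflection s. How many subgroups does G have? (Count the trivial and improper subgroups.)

16

|G| = 18, so by Lagrange every subgroup order divides 18. Divisors: 1, 2, 3, 6, 9, 18.
Subgroups by order — order 1: 1; order 2: 9; order 3: 1; order 6: 3; order 9: 1; order 18: 1.
Total: 1 + 9 + 1 + 3 + 1 + 1 = 16.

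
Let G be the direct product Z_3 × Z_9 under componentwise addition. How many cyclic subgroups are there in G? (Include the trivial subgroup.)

8

A cyclic subgroup of order d is generated by each of its φ(d) elements of order d, so the cyclic subgroups of order d number (#elements of order d)/φ(d).
Cyclic subgroups by order — order 1: 1; order 3: 4; order 9: 3.
Total: 8.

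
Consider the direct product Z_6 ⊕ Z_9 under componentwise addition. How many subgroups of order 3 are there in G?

|G| = 54 and 3 | 54, so subgroups of order 3 are possible by Lagrange.
The subgroups of order 3 are: {(0,0), (0,3), (0,6)}; {(0,0), (2,0), (4,0)}; {(0,0), (2,3), (4,6)}; {(0,0), (2,6), (4,3)}.
So G has 4 subgroups of order 3.

4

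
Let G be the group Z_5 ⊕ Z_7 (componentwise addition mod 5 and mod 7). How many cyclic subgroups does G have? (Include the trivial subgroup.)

Group the elements of G by the cyclic subgroup they generate; each cyclic subgroup of order d accounts for φ(d) elements.
Cyclic subgroups by order — order 1: 1; order 5: 1; order 7: 1; order 35: 1.
Total: 4.

4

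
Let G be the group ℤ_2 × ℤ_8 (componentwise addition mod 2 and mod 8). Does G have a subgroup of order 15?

No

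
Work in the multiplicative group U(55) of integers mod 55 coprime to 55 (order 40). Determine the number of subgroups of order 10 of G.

3

|G| = 40 and 10 | 40, so subgroups of order 10 are possible by Lagrange.
The subgroups of order 10 are: {1, 4, 9, 14, 16, 26, 31, 34, 36, 49}; {1, 16, 19, 24, 26, 29, 31, 36, 39, 54}; {1, 6, 16, 21, 26, 31, 36, 41, 46, 51}.
So G has 3 subgroups of order 10.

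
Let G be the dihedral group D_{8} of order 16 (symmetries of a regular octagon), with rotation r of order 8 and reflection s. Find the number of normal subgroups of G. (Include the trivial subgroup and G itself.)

7

G has 19 subgroups. Checking conjugation-invariance by order — order 1: 1/1 normal; order 2: 1/9 normal; order 4: 1/5 normal; order 8: 3/3 normal; order 16: 1/1 normal.
Total normal subgroups: 7.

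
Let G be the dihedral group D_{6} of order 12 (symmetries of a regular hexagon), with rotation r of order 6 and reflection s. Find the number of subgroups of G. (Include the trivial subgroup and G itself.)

16

|G| = 12, so by Lagrange every subgroup order divides 12. Divisors: 1, 2, 3, 4, 6, 12.
Subgroups by order — order 1: 1; order 2: 7; order 3: 1; order 4: 3; order 6: 3; order 12: 1.
Total: 1 + 7 + 1 + 3 + 3 + 1 = 16.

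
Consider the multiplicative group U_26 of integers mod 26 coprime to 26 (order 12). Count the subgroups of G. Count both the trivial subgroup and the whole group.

6

|G| = 12, so by Lagrange every subgroup order divides 12. Divisors: 1, 2, 3, 4, 6, 12.
Subgroups by order — order 1: 1; order 2: 1; order 3: 1; order 4: 1; order 6: 1; order 12: 1.
Total: 1 + 1 + 1 + 1 + 1 + 1 = 6.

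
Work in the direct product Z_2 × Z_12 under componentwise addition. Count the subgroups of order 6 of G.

|G| = 24 and 6 | 24, so subgroups of order 6 are possible by Lagrange.
The subgroups of order 6 are: {(0,0), (0,2), (0,4), (0,6), (0,8), (0,10)}; {(0,0), (0,4), (0,8), (1,0), (1,4), (1,8)}; {(0,0), (0,4), (0,8), (1,2), (1,6), (1,10)}.
So G has 3 subgroups of order 6.

3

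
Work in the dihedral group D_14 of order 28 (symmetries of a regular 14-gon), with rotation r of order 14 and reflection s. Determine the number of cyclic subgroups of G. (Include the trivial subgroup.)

Group the elements of G by the cyclic subgroup they generate; each cyclic subgroup of order d accounts for φ(d) elements.
Cyclic subgroups by order — order 1: 1; order 2: 15; order 7: 1; order 14: 1.
Total: 18.

18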